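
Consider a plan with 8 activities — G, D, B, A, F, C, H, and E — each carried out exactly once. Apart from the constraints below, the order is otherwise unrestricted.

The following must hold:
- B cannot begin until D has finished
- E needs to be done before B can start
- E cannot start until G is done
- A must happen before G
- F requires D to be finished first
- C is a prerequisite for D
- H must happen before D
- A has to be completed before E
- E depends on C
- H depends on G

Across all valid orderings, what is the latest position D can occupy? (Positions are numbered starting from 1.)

6

The activities that are forced after D, directly or by a chain of constraints, are B, F. That's 2 activities.
With 2 mandatory successors out of 8 activities total, the latest slot for D is 8−2 = 6, and it's reachable by doing all non-successors before D.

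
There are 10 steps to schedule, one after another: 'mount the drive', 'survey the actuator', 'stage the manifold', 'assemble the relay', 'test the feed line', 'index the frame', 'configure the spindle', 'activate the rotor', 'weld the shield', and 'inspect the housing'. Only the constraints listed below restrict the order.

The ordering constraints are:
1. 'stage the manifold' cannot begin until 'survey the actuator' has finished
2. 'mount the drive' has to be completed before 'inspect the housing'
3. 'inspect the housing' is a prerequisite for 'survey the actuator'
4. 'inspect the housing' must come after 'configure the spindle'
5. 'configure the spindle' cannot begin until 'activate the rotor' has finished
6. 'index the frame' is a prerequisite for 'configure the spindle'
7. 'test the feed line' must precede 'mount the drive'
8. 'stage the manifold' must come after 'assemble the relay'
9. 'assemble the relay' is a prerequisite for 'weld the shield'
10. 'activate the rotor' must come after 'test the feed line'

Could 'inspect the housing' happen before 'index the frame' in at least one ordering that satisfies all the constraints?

No

There is a dependency chain 'index the frame' → 'configure the spindle' → 'inspect the housing', so 'inspect the housing' always comes after 'index the frame'.
So no valid ordering can have 'inspect the housing' before 'index the frame'.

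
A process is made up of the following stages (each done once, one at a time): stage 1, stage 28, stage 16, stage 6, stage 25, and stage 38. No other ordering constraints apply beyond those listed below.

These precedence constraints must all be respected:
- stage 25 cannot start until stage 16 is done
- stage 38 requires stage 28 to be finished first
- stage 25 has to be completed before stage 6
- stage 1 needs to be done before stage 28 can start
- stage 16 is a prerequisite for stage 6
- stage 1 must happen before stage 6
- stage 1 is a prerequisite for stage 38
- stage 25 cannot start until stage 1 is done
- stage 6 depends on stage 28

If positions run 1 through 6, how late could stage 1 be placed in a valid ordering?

2

Every stage that must follow stage 1 has to come after it. Tracing all chains starting from stage 1, those stages are: stage 28, stage 6, stage 25, stage 38 — 4 in total.
With 4 mandatory successors out of 6 stages total, the latest slot for stage 1 is 6−4 = 2, and it's reachable by doing all non-successors before stage 1.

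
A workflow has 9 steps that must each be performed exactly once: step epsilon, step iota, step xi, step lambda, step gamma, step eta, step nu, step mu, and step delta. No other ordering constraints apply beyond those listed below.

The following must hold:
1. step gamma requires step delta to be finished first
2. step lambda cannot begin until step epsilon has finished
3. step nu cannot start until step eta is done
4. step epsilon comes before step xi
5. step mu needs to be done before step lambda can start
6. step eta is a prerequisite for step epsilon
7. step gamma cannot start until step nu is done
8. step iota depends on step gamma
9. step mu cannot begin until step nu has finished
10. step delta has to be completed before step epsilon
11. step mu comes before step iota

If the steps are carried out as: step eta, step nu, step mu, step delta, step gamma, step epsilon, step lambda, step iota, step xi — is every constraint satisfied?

Yes

Every stated constraint is respected: step eta sits at position 1, ahead of step epsilon at position 6, and each of the other listed pairs likewise has the predecessor earlier in the sequence.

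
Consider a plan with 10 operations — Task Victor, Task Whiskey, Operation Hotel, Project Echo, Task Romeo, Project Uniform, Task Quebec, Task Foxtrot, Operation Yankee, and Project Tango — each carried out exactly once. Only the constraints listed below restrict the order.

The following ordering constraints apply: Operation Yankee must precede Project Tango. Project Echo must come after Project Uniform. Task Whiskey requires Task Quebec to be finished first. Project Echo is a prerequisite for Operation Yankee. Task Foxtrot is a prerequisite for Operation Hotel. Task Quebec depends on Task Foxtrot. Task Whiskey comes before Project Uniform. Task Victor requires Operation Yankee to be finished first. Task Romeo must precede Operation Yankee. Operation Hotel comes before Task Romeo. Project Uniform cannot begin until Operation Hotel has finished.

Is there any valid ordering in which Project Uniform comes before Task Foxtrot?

No

Following Task Foxtrot → Operation Hotel → Project Uniform, Task Foxtrot must precede Project Uniform in every valid ordering.
Hence Project Uniform can never be scheduled before Task Foxtrot.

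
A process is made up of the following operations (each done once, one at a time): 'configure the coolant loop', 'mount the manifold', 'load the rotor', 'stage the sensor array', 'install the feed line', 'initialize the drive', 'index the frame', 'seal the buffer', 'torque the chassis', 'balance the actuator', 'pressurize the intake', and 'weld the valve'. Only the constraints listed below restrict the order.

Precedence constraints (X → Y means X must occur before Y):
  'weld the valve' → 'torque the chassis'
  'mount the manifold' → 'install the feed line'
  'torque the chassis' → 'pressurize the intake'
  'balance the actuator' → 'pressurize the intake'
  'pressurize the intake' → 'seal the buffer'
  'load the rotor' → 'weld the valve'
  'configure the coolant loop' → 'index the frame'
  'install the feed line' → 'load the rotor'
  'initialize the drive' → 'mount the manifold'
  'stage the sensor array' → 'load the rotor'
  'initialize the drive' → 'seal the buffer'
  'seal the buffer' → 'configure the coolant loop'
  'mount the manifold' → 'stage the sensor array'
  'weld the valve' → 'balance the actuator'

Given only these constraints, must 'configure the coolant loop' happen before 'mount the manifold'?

In fact the dependencies run the other way: 'mount the manifold' → 'stage the sensor array' → 'load the rotor' → 'weld the valve' → 'torque the chassis' → 'pressurize the intake' → 'seal the buffer' → 'configure the coolant loop'.
So 'configure the coolant loop' never precedes 'mount the manifold'.

No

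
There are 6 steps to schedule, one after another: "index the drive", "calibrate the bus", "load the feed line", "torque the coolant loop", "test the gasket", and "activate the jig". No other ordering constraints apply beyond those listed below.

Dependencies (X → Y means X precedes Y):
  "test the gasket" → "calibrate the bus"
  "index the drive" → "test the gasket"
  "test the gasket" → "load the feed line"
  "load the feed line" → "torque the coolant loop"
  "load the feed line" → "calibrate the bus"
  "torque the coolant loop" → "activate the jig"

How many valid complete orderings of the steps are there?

"index the drive" is the only step with nothing required before it, so every ordering starts there.
Enumerating by repeatedly choosing an available step (one whose prerequisites are all placed) gives 3 distinct complete orderings.

3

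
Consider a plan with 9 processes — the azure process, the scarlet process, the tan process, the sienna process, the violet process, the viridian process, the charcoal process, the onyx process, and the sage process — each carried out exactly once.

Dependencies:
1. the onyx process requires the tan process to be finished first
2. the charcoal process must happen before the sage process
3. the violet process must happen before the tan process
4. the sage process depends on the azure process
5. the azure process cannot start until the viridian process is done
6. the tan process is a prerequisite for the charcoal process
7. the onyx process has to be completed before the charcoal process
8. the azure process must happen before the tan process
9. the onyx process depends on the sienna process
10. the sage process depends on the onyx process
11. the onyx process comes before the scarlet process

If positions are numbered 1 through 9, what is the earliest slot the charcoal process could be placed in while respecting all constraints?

Every process that must precede the charcoal process has to come before it. Tracing all chains that end at the charcoal process, those processes are: the azure process, the tan process, the sienna process, the violet process, the viridian process, the onyx process — 6 in total.
With 6 mandatory predecessors, the earliest the charcoal process can sit is position 6+1 = 7, and placing just those 6 first achieves it.

7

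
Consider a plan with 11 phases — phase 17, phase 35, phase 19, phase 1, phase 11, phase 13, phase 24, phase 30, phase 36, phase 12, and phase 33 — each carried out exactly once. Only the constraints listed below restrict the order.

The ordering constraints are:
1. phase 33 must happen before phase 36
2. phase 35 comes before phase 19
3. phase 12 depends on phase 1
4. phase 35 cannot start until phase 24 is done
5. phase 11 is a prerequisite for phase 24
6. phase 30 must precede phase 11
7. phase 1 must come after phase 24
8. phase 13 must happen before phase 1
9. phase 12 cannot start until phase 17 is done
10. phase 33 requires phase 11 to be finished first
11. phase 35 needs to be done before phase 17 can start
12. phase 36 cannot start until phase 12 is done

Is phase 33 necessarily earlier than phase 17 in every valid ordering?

No

Phase 33 and phase 17 are not related by any chain of constraints.
A valid ordering placing phase 17 before phase 33 exists, so the answer is no.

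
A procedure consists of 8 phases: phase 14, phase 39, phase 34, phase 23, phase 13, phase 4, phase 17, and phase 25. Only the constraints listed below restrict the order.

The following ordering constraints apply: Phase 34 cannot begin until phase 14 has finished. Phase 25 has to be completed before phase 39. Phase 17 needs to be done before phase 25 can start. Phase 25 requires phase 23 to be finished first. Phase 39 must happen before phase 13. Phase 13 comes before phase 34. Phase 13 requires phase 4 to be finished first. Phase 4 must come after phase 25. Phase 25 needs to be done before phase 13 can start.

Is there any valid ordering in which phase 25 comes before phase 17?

No

Following phase 17 → phase 25, phase 17 must precede phase 25 in every valid ordering.
Hence phase 25 can never be scheduled before phase 17.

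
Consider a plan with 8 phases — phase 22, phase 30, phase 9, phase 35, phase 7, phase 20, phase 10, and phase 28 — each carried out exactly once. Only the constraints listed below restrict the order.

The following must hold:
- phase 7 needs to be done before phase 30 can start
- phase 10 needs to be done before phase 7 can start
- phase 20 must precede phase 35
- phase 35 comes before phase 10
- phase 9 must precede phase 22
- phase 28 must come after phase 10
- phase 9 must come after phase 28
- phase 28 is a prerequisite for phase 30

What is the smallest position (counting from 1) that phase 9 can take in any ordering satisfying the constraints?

5

Every phase that must precede phase 9 has to come before it. Tracing all chains that end at phase 9, those phases are: phase 35, phase 20, phase 10, phase 28 — 4 in total.
So at minimum 4 phases come before phase 9, putting phase 9 no earlier than position 5. That position is achievable by scheduling exactly those predecessors first.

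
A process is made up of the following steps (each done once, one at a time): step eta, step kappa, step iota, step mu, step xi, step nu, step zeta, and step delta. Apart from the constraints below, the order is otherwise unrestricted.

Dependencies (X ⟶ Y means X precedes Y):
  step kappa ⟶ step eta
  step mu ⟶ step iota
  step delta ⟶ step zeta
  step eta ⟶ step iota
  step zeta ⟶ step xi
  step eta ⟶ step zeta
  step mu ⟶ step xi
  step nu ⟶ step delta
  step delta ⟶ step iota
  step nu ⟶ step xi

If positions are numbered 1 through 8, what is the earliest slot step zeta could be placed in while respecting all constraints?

5

Every step that must precede step zeta has to come before it. Tracing all chains that end at step zeta, those steps are: step eta, step kappa, step nu, step delta — 4 in total.
So at minimum 4 steps come before step zeta, putting step zeta no earlier than position 5. That position is achievable by scheduling exactly those predecessors first.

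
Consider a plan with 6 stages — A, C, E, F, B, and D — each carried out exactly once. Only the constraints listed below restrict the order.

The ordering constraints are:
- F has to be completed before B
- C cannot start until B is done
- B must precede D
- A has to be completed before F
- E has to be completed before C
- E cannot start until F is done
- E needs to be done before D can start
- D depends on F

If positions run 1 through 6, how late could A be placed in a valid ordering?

1

Following every chain forward from A, the stages that must come later are C, E, F, B, D — 5 of them.
With 5 mandatory successors out of 6 stages total, the latest slot for A is 6−5 = 1, and it's reachable by doing all non-successors before A.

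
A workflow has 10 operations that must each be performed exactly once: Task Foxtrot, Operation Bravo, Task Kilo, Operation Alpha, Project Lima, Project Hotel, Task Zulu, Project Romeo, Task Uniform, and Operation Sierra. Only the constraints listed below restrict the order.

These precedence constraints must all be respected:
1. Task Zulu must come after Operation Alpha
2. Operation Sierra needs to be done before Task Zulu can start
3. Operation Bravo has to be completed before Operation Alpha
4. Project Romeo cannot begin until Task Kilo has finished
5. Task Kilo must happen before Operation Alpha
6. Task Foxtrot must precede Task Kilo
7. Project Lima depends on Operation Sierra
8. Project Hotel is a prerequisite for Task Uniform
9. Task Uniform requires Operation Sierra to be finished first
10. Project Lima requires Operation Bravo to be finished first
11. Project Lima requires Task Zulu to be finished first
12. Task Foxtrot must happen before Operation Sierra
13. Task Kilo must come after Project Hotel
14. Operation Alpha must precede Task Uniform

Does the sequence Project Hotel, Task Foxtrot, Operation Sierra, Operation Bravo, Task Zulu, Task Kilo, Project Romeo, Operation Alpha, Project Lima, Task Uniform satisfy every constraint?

The sequence places Task Zulu ahead of Operation Alpha.
But one of the constraints requires Operation Alpha before Task Zulu, so this ordering violates it.

No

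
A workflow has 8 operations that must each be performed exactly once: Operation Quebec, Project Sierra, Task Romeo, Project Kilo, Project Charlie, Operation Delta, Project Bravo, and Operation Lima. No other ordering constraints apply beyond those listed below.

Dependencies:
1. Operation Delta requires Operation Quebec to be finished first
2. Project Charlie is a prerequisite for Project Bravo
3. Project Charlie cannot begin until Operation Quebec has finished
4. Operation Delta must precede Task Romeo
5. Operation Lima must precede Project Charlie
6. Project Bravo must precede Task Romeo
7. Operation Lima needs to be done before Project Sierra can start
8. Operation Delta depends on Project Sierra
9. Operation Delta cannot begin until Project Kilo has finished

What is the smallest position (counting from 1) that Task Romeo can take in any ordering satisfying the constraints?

8

Every operation that must precede Task Romeo has to come before it. Tracing all chains that end at Task Romeo, those operations are: Operation Quebec, Project Sierra, Project Kilo, Project Charlie, Operation Delta, Project Bravo, Operation Lima — 7 in total.
So at minimum 7 operations come before Task Romeo, putting Task Romeo no earlier than position 8. That position is achievable by scheduling exactly those predecessors first.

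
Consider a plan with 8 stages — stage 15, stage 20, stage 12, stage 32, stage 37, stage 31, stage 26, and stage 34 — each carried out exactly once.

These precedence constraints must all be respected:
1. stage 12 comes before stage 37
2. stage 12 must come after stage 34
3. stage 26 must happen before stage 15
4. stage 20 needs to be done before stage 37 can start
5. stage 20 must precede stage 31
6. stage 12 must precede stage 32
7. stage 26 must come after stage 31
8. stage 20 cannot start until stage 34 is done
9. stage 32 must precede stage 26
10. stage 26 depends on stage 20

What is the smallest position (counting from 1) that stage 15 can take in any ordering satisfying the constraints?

Every stage that must precede stage 15 has to come before it. Tracing all chains that end at stage 15, those stages are: stage 20, stage 12, stage 32, stage 31, stage 26, stage 34 — 6 in total.
With 6 mandatory predecessors, the earliest stage 15 can sit is position 6+1 = 7, and placing just those 6 first achieves it.

7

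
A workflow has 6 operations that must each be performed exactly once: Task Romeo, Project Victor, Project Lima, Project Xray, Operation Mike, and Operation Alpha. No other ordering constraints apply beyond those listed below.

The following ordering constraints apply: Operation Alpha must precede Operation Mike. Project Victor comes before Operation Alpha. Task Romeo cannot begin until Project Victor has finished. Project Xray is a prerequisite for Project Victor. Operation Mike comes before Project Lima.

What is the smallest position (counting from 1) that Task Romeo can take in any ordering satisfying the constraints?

3

Every operation that must precede Task Romeo has to come before it. Tracing all chains that end at Task Romeo, those operations are: Project Victor, Project Xray — 2 in total.
So at minimum 2 operations come before Task Romeo, putting Task Romeo no earlier than position 3. That position is achievable by scheduling exactly those predecessors first.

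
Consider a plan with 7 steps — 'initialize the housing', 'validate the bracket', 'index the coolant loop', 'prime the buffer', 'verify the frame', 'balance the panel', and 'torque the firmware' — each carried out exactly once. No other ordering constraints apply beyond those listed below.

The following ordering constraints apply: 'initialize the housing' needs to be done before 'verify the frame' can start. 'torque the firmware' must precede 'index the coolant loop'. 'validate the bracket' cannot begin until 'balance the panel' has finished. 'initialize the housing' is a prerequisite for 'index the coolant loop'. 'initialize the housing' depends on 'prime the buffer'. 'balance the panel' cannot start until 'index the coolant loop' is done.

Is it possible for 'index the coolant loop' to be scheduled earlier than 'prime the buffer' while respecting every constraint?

No

The constraints give a chain 'prime the buffer' → 'initialize the housing' → 'index the coolant loop', which forces 'prime the buffer' before 'index the coolant loop'.
Hence 'index the coolant loop' can never be scheduled before 'prime the buffer'.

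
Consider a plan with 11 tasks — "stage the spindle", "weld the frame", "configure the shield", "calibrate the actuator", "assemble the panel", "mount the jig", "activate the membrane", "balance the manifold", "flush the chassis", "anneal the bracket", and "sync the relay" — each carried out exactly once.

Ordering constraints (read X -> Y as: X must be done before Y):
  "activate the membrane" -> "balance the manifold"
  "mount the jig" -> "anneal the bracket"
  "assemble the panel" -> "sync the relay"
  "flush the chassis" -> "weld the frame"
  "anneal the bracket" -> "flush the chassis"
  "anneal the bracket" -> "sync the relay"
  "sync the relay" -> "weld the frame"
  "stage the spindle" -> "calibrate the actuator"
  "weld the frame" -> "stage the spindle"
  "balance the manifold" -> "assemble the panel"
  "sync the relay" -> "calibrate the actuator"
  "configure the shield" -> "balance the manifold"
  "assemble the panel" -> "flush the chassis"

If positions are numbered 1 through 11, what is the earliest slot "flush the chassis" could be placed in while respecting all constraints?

7

The tasks that are forced before "flush the chassis", directly or transitively, are "configure the shield", "assemble the panel", "mount the jig", "activate the membrane", "balance the manifold", "anneal the bracket". That's 6 tasks.
With 6 mandatory predecessors, the earliest "flush the chassis" can sit is position 6+1 = 7, and placing just those 6 first achieves it.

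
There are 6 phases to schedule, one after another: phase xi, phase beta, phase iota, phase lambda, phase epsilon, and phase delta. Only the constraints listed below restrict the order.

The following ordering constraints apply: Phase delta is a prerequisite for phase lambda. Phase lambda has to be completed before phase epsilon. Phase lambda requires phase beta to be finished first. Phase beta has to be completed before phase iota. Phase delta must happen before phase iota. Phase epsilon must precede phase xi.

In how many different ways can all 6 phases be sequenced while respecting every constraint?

2 phases have no prerequisites (phase beta, phase delta), so any of them could come first.
Systematically extending each partial ordering one phase at a time and counting, there are 8 complete orderings.

8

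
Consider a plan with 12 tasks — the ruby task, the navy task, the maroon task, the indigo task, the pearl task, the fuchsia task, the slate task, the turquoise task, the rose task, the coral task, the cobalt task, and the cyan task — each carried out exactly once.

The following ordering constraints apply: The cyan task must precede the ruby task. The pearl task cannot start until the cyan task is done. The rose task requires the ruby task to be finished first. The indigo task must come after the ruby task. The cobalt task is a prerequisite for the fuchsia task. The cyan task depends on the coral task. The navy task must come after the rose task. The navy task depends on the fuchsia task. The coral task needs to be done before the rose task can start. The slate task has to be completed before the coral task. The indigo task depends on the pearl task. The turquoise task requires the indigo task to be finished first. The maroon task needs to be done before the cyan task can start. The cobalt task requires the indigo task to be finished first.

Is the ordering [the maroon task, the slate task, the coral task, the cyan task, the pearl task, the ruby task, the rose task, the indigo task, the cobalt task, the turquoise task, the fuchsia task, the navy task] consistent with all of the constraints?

Going through the constraints one by one, each required predecessor appears earlier in the sequence than its dependent — e.g. the rose task (position 7) is before the navy task (position 12), as required.

Yes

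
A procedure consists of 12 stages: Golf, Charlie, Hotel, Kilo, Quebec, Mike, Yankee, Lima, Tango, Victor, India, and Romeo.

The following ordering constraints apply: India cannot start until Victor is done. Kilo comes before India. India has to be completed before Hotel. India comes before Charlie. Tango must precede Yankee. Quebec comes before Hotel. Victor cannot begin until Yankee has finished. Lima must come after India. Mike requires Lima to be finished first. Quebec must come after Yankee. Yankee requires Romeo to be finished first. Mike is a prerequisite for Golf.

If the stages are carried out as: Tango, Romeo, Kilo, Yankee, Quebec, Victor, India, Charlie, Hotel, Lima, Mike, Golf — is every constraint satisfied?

Yes

Going through the constraints one by one, each required predecessor appears earlier in the sequence than its dependent — e.g. Quebec (position 5) is before Hotel (position 9), as required.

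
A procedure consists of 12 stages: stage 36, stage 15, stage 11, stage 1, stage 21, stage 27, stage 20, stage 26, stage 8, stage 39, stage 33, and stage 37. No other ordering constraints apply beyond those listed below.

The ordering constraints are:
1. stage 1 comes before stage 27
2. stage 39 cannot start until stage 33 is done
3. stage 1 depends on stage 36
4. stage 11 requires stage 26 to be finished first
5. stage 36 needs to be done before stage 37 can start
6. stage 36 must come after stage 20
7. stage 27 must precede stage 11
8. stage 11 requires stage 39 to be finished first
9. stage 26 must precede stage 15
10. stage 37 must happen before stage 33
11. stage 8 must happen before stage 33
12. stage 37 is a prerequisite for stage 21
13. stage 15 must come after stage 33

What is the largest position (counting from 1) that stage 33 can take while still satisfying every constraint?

9

Following every chain forward from stage 33, the stages that must come later are stage 15, stage 11, stage 39 — 3 of them.
So at least 3 stages follow stage 33, putting stage 33 no later than position 9. That position is achievable by scheduling everything else first.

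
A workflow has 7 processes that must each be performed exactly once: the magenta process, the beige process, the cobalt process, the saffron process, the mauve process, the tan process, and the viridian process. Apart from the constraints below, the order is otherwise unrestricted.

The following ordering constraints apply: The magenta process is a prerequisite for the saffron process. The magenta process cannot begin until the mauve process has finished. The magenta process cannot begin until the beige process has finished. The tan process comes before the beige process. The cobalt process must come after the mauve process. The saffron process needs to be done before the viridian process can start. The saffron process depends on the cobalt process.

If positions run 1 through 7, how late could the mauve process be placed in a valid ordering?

3

Following every chain forward from the mauve process, the processes that must come later are the magenta process, the cobalt process, the saffron process, the viridian process — 4 of them.
So at least 4 processes follow the mauve process, putting the mauve process no later than position 3. That position is achievable by scheduling everything else first.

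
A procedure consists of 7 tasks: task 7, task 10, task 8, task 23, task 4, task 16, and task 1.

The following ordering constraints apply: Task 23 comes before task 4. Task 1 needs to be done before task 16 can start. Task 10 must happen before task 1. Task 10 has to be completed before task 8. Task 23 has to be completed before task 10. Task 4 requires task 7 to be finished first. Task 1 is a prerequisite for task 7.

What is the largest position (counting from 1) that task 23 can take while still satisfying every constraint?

1

Every task that must follow task 23 has to come after it. Tracing all chains starting from task 23, those tasks are: task 7, task 10, task 8, task 4, task 16, task 1 — 6 in total.
With 6 mandatory successors out of 7 tasks total, the latest slot for task 23 is 7−6 = 1, and it's reachable by doing all non-successors before task 23.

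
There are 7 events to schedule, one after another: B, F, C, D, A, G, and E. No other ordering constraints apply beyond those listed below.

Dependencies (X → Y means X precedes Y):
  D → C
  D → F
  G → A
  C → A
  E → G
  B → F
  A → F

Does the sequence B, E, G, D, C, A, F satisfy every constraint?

Yes

Checking each listed constraint against this order: for instance, B is in position 1 and F in position 7, so that constraint holds — and the remaining constraints check out the same way.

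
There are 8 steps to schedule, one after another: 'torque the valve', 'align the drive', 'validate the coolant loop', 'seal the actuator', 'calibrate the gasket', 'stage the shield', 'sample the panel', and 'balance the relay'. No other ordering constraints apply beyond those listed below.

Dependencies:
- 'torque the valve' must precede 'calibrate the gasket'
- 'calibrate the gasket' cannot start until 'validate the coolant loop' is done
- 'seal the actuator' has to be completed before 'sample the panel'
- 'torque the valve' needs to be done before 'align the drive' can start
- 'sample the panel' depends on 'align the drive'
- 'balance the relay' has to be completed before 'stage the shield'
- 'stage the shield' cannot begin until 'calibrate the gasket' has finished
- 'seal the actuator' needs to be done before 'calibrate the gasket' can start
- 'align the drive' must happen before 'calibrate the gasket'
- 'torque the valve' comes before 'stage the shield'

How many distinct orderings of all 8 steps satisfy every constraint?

261

The steps with no prerequisites are 'torque the valve', 'validate the coolant loop', 'seal the actuator', 'balance the relay'; any of them can be placed first.
Enumerating by repeatedly choosing an available step (one whose prerequisites are all placed) gives 261 distinct complete orderings.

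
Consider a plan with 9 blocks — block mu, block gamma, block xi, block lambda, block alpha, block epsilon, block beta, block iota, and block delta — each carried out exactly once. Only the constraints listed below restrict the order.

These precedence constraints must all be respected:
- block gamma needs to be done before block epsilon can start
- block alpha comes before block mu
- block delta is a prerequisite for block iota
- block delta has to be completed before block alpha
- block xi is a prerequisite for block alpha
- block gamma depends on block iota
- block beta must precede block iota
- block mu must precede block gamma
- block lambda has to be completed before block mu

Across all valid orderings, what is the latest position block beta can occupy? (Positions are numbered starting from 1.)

6

The blocks that are forced after block beta, directly or by a chain of constraints, are block gamma, block epsilon, block iota. That's 3 blocks.
With 3 mandatory successors out of 9 blocks total, the latest slot for block beta is 9−3 = 6, and it's reachable by doing all non-successors before block beta.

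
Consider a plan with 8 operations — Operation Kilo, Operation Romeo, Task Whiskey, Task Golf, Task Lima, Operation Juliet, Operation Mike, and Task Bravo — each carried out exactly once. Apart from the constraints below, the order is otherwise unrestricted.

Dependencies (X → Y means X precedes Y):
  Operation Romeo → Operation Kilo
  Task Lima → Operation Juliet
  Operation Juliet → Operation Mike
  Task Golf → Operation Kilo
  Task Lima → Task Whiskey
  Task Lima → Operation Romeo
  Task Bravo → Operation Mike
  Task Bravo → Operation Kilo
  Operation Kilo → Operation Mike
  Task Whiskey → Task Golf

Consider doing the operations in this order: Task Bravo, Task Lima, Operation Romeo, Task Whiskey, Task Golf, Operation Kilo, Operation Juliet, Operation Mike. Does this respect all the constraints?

Every stated constraint is respected: Task Bravo sits at position 1, ahead of Operation Mike at position 8, and each of the other listed pairs likewise has the predecessor earlier in the sequence.

Yes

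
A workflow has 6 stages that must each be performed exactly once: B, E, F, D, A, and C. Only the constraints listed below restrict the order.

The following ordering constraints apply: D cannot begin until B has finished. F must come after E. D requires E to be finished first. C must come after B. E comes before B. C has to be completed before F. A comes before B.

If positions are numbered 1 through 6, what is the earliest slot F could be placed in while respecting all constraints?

Every stage that must precede F has to come before it. Tracing all chains that end at F, those stages are: B, E, A, C — 4 in total.
With 4 mandatory predecessors, the earliest F can sit is position 4+1 = 5, and placing just those 4 first achieves it.

5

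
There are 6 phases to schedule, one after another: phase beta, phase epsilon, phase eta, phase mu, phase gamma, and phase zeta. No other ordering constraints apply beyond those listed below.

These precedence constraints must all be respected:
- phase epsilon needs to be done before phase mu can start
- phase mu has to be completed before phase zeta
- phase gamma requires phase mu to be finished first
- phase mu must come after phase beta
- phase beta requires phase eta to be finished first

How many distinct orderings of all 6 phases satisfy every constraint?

The phases with no prerequisites are phase epsilon, phase eta; any of them can be placed first.
Systematically extending each partial ordering one phase at a time and counting, there are 6 complete orderings.

6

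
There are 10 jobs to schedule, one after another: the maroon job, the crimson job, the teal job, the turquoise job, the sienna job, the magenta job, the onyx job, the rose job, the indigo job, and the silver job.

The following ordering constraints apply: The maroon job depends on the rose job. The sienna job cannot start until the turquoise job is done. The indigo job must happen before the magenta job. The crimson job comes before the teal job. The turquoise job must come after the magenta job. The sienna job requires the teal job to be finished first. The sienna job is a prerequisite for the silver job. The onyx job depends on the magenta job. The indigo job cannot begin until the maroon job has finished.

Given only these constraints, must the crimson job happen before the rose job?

No chain of constraints connects the crimson job to the rose job in either direction.
So the crimson job can come before the rose job or after — it is not forced.

No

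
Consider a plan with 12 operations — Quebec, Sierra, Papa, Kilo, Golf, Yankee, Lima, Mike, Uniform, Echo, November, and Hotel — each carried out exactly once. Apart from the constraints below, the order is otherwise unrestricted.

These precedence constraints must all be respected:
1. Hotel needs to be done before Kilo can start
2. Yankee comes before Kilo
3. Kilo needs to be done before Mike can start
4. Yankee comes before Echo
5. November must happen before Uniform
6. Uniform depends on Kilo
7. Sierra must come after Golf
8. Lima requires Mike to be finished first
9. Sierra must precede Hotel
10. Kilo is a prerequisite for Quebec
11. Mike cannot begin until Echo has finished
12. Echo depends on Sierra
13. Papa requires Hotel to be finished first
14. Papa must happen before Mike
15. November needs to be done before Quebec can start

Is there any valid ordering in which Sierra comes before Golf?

Following Golf → Sierra, Golf must precede Sierra in every valid ordering.
Hence Sierra can never be scheduled before Golf.

No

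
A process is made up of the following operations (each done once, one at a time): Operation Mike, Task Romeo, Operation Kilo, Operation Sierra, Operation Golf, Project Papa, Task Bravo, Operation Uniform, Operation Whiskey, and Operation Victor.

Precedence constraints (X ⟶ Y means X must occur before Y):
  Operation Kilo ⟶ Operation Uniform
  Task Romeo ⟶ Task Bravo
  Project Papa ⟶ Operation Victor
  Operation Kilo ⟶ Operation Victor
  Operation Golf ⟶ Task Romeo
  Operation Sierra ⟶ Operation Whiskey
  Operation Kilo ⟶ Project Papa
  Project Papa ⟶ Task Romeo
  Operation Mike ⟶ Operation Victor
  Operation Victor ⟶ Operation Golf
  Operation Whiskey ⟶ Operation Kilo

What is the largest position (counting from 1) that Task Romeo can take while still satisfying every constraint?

The only operation forced after Task Romeo (directly or by a chain) is Task Bravo.
With 1 mandatory successor out of 10 operations total, the latest slot for Task Romeo is 10−1 = 9, and it's reachable by doing all non-successors before Task Romeo.

9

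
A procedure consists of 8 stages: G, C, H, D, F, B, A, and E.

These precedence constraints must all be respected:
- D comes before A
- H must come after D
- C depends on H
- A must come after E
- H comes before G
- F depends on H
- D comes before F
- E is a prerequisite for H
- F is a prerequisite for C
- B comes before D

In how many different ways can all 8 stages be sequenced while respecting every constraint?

2 stages have no prerequisites (B, E), so any of them could come first.
Enumerating by repeatedly choosing an available stage (one whose prerequisites are all placed) gives 45 distinct complete orderings.

45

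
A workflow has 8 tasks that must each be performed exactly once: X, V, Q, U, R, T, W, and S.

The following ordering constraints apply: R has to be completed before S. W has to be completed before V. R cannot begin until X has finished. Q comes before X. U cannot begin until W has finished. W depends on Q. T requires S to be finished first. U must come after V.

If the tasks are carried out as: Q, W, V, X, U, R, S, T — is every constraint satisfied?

Yes

Going through the constraints one by one, each required predecessor appears earlier in the sequence than its dependent — e.g. Q (position 1) is before X (position 4), as required.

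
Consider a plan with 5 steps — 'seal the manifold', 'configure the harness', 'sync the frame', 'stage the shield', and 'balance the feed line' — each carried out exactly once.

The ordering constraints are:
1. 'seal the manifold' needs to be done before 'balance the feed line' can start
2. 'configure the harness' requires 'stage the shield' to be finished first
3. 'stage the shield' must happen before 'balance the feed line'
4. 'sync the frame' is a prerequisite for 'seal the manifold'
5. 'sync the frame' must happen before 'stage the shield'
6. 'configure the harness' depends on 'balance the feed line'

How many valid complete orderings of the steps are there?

2

'sync the frame' is the only step with nothing required before it, so every ordering starts there.
Counting all ways to extend the partial order to a total order gives 2.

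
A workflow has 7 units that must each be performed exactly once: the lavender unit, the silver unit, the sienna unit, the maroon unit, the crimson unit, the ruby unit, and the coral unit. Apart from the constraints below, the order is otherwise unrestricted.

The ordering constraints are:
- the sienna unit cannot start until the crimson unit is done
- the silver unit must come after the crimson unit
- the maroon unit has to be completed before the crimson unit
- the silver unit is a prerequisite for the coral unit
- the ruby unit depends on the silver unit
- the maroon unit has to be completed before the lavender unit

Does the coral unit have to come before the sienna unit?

No

No chain of constraints connects the coral unit to the sienna unit in either direction.
So the coral unit can come before the sienna unit or after — it is not forced.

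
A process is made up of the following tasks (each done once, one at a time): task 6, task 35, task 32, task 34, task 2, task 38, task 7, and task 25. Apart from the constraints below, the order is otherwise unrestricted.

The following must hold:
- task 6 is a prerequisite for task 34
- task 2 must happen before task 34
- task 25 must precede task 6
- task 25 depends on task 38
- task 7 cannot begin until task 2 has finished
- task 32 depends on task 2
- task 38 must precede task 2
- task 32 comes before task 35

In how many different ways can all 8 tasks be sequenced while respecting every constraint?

Only task 38 has no prerequisites, so it must go first.
Enumerating by repeatedly choosing an available task (one whose prerequisites are all placed) gives 102 distinct complete orderings.

102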